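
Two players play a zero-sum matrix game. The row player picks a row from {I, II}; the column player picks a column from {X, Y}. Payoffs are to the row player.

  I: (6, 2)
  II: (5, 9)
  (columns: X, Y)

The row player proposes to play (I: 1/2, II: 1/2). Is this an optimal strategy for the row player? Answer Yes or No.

Yes

Against X this mix gives (1/2)·6 + (1/2)·5 = 11/2.
Against Y this mix gives (1/2)·2 + (1/2)·9 = 11/2.
All of the column player's active replies (X, Y) yield 11/2, and no column does worse for the row player. The mix makes the column player indifferent and guarantees 11/2, so it is optimal.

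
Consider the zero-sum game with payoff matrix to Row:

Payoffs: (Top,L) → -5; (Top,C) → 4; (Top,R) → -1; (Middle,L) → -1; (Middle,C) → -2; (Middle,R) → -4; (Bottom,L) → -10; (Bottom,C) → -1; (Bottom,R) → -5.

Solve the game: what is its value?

Row minima: Top → -5, Middle → -4, Bottom → -10; maximin = -4.
Column maxima: L → -1, C → 4, R → -1; minimax = -1.
-4 ≠ -1, so there is no saddle point; optimal play is mixed.
Bottom is strictly dominated by Top, so Row never plays it.
C is strictly dominated by R (it gives Row strictly more in every row), so Column never plays it.
On the remaining 2×2 (Top, Middle vs L, R):
Let Row play Top with probability p. Expected payoff against L: (-5)p + (-1)(1−p) = −4p − 1; against R: (-1)p + (-4)(1−p) = 3p − 4.
Setting these equal: −4p − 1 = 3p − 4 ⇒ −7p = -3 ⇒ p = 3/7, and the value is (-4)·(3/7) − 1 = -19/7.
For Column: with q = P(L), equating Top's and Middle's payoffs gives −4q − 1 = 3q − 4 ⇒ q = 3/7.

-19/7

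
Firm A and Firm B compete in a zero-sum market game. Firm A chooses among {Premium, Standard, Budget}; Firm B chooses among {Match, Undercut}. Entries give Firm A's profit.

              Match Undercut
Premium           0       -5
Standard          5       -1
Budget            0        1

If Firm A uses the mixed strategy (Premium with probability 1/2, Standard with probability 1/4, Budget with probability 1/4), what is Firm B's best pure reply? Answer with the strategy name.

If Firm B plays Match, Firm A's expected payoff is (1/2)·0 + (1/4)·5 + (1/4)·0 = 5/4.
If Firm B plays Undercut, Firm A's expected payoff is (1/2)·(-5) + (1/4)·(-1) + (1/4)·1 = -5/2.
Firm B minimizes Firm A's payoff; the smallest is -5/2, so the best response is Undercut.

Undercut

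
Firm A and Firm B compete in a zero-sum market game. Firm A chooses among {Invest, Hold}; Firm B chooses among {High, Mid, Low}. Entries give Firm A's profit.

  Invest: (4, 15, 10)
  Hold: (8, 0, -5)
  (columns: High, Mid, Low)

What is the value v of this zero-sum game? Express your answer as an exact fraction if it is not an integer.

100/19

Row minima: Invest → 4, Hold → -5; maximin = 4.
Column maxima: High → 8, Mid → 15, Low → 10; minimax = 8.
4 ≠ 8, so there is no saddle point; optimal play is mixed.
Mid is strictly dominated by Low (it gives Firm A strictly more in every row), so Firm B never plays it.
On the remaining 2×2 (Invest, Hold vs High, Low):
Let Firm A play Invest with probability p. Expected payoff against High: 4p + 8(1−p) = −4p + 8; against Low: 10p + (-5)(1−p) = 15p − 5.
Setting these equal: −4p + 8 = 15p − 5 ⇒ −19p = -13 ⇒ p = 13/19, and the value is (-4)·(13/19) + 8 = 100/19.
For Firm B: with q = P(High), equating Invest's and Hold's payoffs gives −6q + 10 = 13q − 5 ⇒ q = 15/19.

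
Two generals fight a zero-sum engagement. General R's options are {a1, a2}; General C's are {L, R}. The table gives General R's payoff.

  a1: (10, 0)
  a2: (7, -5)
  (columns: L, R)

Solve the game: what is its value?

0

Row minima: a1 → 0, a2 → -5; maximin = 0.
Column maxima: L → 10, R → 0; minimax = 0.
Since maximin = minimax = 0, there is a saddle point and the value is 0.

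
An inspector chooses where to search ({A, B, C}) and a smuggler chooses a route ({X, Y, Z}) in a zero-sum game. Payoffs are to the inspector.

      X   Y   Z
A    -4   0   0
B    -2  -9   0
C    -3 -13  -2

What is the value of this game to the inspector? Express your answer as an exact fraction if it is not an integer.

Row minima: A → -4, B → -9, C → -13; maximin = -4.
Column maxima: X → -2, Y → 0, Z → 0; minimax = -2.
-4 ≠ -2, so there is no saddle point; optimal play is mixed.
C is strictly dominated by B, so the inspector never plays it.
Z is strictly dominated by X (it gives the inspector strictly more in every row), so the smuggler never plays it.
On the remaining 2×2 (A, B vs X, Y):
Let the inspector play A with probability p. Expected payoff against X: (-4)p + (-2)(1−p) = −2p − 2; against Y: 0p + (-9)(1−p) = 9p − 9.
Setting these equal: −2p − 2 = 9p − 9 ⇒ −11p = -7 ⇒ p = 7/11, and the value is (-2)·(7/11) − 2 = -36/11.
For the smuggler: with q = P(X), equating A's and B's payoffs gives −4q = 7q − 9 ⇒ q = 9/11.

-36/11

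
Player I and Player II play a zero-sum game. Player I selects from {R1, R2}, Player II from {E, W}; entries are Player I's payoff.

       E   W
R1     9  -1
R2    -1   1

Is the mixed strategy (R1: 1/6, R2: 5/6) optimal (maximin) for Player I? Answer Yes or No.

Yes

Against E this mix gives (1/6)·9 + (5/6)·(-1) = 2/3.
Against W this mix gives (1/6)·(-1) + (5/6)·1 = 2/3.
All of Player II's active replies (E, W) yield 2/3, and no column does worse for Player I. The mix makes Player II indifferent and guarantees 2/3, so it is optimal.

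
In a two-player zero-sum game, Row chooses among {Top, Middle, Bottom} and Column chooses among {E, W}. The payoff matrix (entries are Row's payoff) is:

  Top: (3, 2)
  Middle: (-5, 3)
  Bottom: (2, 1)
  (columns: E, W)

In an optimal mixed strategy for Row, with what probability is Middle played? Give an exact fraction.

1/9

Row minima: Top → 2, Middle → -5, Bottom → 1; maximin = 2.
Column maxima: E → 3, W → 3; minimax = 3.
2 ≠ 3, so there is no saddle point; optimal play is mixed.
Bottom is strictly dominated by Top, so Row never plays it.
On the remaining 2×2 (Top, Middle vs E, W):
Let Row play Top with probability p. Expected payoff against E: 3p + (-5)(1−p) = 8p − 5; against W: 2p + 3(1−p) = −p + 3.
Setting these equal: 8p − 5 = −p + 3 ⇒ 9p = 8 ⇒ p = 8/9, and the value is (8)·(8/9) − 5 = 19/9.
For Column: with q = P(E), equating Top's and Middle's payoffs gives q + 2 = −8q + 3 ⇒ q = 1/9.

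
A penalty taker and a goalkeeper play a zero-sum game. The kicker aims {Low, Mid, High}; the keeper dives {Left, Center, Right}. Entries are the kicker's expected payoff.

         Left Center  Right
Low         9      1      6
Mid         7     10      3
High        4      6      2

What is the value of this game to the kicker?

Row minima: Low → 1, Mid → 3, High → 2; maximin = 3.
Column maxima: Left → 9, Center → 10, Right → 6; minimax = 6.
3 ≠ 6, so there is no saddle point; optimal play is mixed.
High is strictly dominated by Mid, so the kicker never plays it.
Left is strictly dominated by Right (it gives the kicker strictly more in every row), so the keeper never plays it.
On the remaining 2×2 (Low, Mid vs Center, Right):
Let the kicker play Low with probability p. Expected payoff against Center: 1p + 10(1−p) = −9p + 10; against Right: 6p + 3(1−p) = 3p + 3.
Setting these equal: −9p + 10 = 3p + 3 ⇒ −12p = -7 ⇒ p = 7/12, and the value is (-9)·(7/12) + 10 = 19/4.
For the keeper: with q = P(Center), equating Low's and Mid's payoffs gives −5q + 6 = 7q + 3 ⇒ q = 1/4.

19/4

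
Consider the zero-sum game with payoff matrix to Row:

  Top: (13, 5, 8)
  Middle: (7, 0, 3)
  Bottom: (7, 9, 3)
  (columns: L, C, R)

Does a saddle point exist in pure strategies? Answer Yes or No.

Row minima: Top → 5, Middle → 0, Bottom → 3; maximin = 5.
Column maxima: L → 13, C → 9, R → 8; minimax = 8.
5 ≠ 8, so no pure-strategy equilibrium exists.

No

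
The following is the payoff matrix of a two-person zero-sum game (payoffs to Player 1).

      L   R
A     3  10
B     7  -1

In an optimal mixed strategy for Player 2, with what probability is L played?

11/15

Row minima: A → 3, B → -1; maximin = 3.
Column maxima: L → 7, R → 10; minimax = 7.
3 ≠ 7, so there is no saddle point; optimal play is mixed.
Let Player 1 play A with probability p. Expected payoff against L: 3p + 7(1−p) = −4p + 7; against R: 10p + (-1)(1−p) = 11p − 1.
Setting these equal: −4p + 7 = 11p − 1 ⇒ −15p = -8 ⇒ p = 8/15, and the value is (-4)·(8/15) + 7 = 73/15.
For Player 2: with q = P(L), equating A's and B's payoffs gives −7q + 10 = 8q − 1 ⇒ q = 11/15.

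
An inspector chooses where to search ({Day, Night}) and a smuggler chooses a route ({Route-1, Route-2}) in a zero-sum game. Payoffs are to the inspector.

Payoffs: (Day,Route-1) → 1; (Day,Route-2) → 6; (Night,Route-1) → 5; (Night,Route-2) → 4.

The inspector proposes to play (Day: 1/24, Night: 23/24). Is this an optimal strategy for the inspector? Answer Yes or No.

No

Against Route-1 this mix gives (1/24)·1 + (23/24)·5 = 29/6.
Against Route-2 this mix gives (1/24)·6 + (23/24)·4 = 49/12.
The smuggler will play Route-2, holding the inspector to 49/12. Shifting weight toward the row that does better against Route-2 would raise this floor (the equalizing mix achieves 13/3 against both Route-2 and Route-1), so the proposed strategy is not optimal.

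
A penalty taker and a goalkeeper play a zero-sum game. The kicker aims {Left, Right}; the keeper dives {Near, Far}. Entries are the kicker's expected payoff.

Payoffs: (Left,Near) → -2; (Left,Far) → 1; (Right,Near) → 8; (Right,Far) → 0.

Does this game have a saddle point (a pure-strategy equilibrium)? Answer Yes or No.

Row minima: Left → -2, Right → 0; maximin = 0.
Column maxima: Near → 8, Far → 1; minimax = 1.
0 ≠ 1, so no pure-strategy equilibrium exists.

No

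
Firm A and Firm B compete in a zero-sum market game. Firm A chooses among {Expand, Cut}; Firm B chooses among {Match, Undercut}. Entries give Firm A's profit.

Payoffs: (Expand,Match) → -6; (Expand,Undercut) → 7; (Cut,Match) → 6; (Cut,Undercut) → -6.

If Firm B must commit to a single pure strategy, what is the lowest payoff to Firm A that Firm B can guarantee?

6

Column maxima: Match → 6, Undercut → 7.
The smallest of these is 6.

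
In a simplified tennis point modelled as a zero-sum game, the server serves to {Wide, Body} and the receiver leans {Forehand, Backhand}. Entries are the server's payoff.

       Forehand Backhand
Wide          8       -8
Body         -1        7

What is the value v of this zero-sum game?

2

Row minima: Wide → -8, Body → -1; maximin = -1.
Column maxima: Forehand → 8, Backhand → 7; minimax = 7.
-1 ≠ 7, so there is no saddle point; optimal play is mixed.
Let the server play Wide with probability p. Expected payoff against Forehand: 8p + (-1)(1−p) = 9p − 1; against Backhand: (-8)p + 7(1−p) = −15p + 7.
Setting these equal: 9p − 1 = −15p + 7 ⇒ 24p = 8 ⇒ p = 1/3, and the value is (9)·(1/3) − 1 = 2.
For the receiver: with q = P(Forehand), equating Wide's and Body's payoffs gives 16q − 8 = −8q + 7 ⇒ q = 5/8.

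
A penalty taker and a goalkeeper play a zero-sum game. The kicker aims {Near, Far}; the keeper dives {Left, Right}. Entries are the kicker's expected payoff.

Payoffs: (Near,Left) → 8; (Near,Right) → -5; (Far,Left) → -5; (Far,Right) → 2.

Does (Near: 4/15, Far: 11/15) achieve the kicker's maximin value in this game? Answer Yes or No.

Against Left this mix gives (4/15)·8 + (11/15)·(-5) = -23/15.
Against Right this mix gives (4/15)·(-5) + (11/15)·2 = 2/15.
The keeper will play Left, holding the kicker to -23/15. Shifting weight toward the row that does better against Left would raise this floor (the equalizing mix achieves -9/20 against both Left and Right), so the proposed strategy is not optimal.

No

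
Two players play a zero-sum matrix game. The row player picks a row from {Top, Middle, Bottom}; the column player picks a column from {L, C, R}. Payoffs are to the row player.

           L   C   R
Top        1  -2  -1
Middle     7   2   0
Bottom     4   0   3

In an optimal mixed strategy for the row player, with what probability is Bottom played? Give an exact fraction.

Row minima: Top → -2, Middle → 0, Bottom → 0; maximin = 0.
Column maxima: L → 7, C → 2, R → 3; minimax = 2.
0 ≠ 2, so there is no saddle point; optimal play is mixed.
Top is strictly dominated by Middle, so the row player never plays it.
L is strictly dominated by C (it gives the row player strictly more in every row), so the column player never plays it.
On the remaining 2×2 (Middle, Bottom vs C, R):
Let the row player play Middle with probability p. Expected payoff against C: 2p + 0(1−p) = 2p; against R: 0p + 3(1−p) = −3p + 3.
Setting these equal: 2p = −3p + 3 ⇒ 5p = 3 ⇒ p = 3/5, and the value is (2)·(3/5) = 6/5.
For the column player: with q = P(C), equating Middle's and Bottom's payoffs gives 2q = −3q + 3 ⇒ q = 3/5.

2/5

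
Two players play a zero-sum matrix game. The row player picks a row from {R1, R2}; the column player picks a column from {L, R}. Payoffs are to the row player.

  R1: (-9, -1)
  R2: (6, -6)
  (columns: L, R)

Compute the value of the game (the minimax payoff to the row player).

-3

Row minima: R1 → -9, R2 → -6; maximin = -6.
Column maxima: L → 6, R → -1; minimax = -1.
-6 ≠ -1, so there is no saddle point; optimal play is mixed.
Let the row player play R1 with probability p. Expected payoff against L: (-9)p + 6(1−p) = −15p + 6; against R: (-1)p + (-6)(1−p) = 5p − 6.
Setting these equal: −15p + 6 = 5p − 6 ⇒ −20p = -12 ⇒ p = 3/5, and the value is (-15)·(3/5) + 6 = -3.
For the column player: with q = P(L), equating R1's and R2's payoffs gives −8q − 1 = 12q − 6 ⇒ q = 1/4.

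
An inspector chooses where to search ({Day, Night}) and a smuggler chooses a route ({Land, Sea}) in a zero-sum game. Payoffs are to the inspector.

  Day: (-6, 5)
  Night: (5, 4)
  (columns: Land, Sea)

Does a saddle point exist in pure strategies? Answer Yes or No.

No

Row minima: Day → -6, Night → 4; maximin = 4.
Column maxima: Land → 5, Sea → 5; minimax = 5.
4 ≠ 5, so no pure-strategy equilibrium exists.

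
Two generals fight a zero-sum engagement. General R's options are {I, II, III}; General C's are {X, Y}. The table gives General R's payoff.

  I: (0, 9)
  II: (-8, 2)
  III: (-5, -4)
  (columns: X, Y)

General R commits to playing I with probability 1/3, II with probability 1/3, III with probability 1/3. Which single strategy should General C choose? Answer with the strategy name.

If General C plays X, General R's expected payoff is (1/3)·0 + (1/3)·(-8) + (1/3)·(-5) = -13/3.
If General C plays Y, General R's expected payoff is (1/3)·9 + (1/3)·2 + (1/3)·(-4) = 7/3.
General C minimizes General R's payoff; the smallest is -13/3, so the best response is X.

X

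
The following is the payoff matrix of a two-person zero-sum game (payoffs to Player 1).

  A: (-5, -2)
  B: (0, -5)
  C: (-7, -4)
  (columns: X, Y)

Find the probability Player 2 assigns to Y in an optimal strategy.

5/8

Row minima: A → -5, B → -5, C → -7; maximin = -5.
Column maxima: X → 0, Y → -2; minimax = -2.
-5 ≠ -2, so there is no saddle point; optimal play is mixed.
C is strictly dominated by A, so Player 1 never plays it.
On the remaining 2×2 (A, B vs X, Y):
Let Player 1 play A with probability p. Expected payoff against X: (-5)p + 0(1−p) = −5p; against Y: (-2)p + (-5)(1−p) = 3p − 5.
Setting these equal: −5p = 3p − 5 ⇒ −8p = -5 ⇒ p = 5/8, and the value is (-5)·(5/8) = -25/8.
For Player 2: with q = P(X), equating A's and B's payoffs gives −3q − 2 = 5q − 5 ⇒ q = 3/8.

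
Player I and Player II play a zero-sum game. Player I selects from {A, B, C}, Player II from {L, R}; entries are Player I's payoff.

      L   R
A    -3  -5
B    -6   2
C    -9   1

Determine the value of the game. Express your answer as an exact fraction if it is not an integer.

Row minima: A → -5, B → -6, C → -9; maximin = -5.
Column maxima: L → -3, R → 2; minimax = -3.
-5 ≠ -3, so there is no saddle point; optimal play is mixed.
C is strictly dominated by B, so Player I never plays it.
On the remaining 2×2 (A, B vs L, R):
Let Player I play A with probability p. Expected payoff against L: (-3)p + (-6)(1−p) = 3p − 6; against R: (-5)p + 2(1−p) = −7p + 2.
Setting these equal: 3p − 6 = −7p + 2 ⇒ 10p = 8 ⇒ p = 4/5, and the value is (3)·(4/5) − 6 = -18/5.
For Player II: with q = P(L), equating A's and B's payoffs gives 2q − 5 = −8q + 2 ⇒ q = 7/10.

-18/5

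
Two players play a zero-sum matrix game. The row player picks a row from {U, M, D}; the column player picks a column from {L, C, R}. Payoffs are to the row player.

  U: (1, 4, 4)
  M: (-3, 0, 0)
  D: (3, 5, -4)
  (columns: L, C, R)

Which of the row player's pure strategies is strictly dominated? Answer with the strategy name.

M

U gives a strictly higher payoff than M against every column: 1 > -3, 4 > 0, 4 > 0.
So M is strictly dominated and the row player never plays it.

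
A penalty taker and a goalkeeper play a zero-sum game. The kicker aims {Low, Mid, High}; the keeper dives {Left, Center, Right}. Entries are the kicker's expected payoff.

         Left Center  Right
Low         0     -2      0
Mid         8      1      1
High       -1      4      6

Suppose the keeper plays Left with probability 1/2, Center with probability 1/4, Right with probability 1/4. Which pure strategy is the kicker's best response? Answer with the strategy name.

Expected payoff of Low: (1/2)·0 + (1/4)·(-2) + (1/4)·0 = -1/2.
Expected payoff of Mid: (1/2)·8 + (1/4)·1 + (1/4)·1 = 9/2.
Expected payoff of High: (1/2)·(-1) + (1/4)·4 + (1/4)·6 = 2.
The largest is 9/2, so the kicker's best response is Mid.

Mid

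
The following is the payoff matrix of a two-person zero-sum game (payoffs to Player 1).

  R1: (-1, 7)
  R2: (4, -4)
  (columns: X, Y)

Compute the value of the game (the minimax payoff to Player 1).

Row minima: R1 → -1, R2 → -4; maximin = -1.
Column maxima: X → 4, Y → 7; minimax = 4.
-1 ≠ 4, so there is no saddle point; optimal play is mixed.
Let Player 1 play R1 with probability p. Expected payoff against X: (-1)p + 4(1−p) = −5p + 4; against Y: 7p + (-4)(1−p) = 11p − 4.
Setting these equal: −5p + 4 = 11p − 4 ⇒ −16p = -8 ⇒ p = 1/2, and the value is (-5)·(1/2) + 4 = 3/2.
For Player 2: with q = P(X), equating R1's and R2's payoffs gives −8q + 7 = 8q − 4 ⇒ q = 11/16.

3/2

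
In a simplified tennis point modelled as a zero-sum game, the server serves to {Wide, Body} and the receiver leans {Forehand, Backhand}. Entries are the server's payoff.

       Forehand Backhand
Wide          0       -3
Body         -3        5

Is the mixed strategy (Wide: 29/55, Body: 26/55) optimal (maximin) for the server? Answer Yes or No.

No

Against Forehand this mix gives (29/55)·0 + (26/55)·(-3) = -78/55.
Against Backhand this mix gives (29/55)·(-3) + (26/55)·5 = 43/55.
The receiver will play Forehand, holding the server to -78/55. Shifting weight toward the row that does better against Forehand would raise this floor (the equalizing mix achieves -9/11 against both Forehand and Backhand), so the proposed strategy is not optimal.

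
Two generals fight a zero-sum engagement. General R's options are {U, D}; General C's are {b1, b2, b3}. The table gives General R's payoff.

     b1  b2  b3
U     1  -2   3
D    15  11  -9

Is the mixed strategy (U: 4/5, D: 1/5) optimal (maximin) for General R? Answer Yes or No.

Yes

Against b1 this mix gives (4/5)·1 + (1/5)·15 = 19/5.
Against b2 this mix gives (4/5)·(-2) + (1/5)·11 = 3/5.
Against b3 this mix gives (4/5)·3 + (1/5)·(-9) = 3/5.
All of General C's active replies (b2, b3) yield 3/5, and no column does worse for General R. The mix makes General C indifferent and guarantees 3/5, so it is optimal.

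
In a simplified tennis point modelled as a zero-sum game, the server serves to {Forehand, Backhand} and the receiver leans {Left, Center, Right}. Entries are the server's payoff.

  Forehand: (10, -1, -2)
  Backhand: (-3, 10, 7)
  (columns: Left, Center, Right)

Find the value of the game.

32/11

Row minima: Forehand → -2, Backhand → -3; maximin = -2.
Column maxima: Left → 10, Center → 10, Right → 7; minimax = 7.
-2 ≠ 7, so there is no saddle point; optimal play is mixed.
Center is strictly dominated by Right (it gives the server strictly more in every row), so the receiver never plays it.
On the remaining 2×2 (Forehand, Backhand vs Left, Right):
Let the server play Forehand with probability p. Expected payoff against Left: 10p + (-3)(1−p) = 13p − 3; against Right: (-2)p + 7(1−p) = −9p + 7.
Setting these equal: 13p − 3 = −9p + 7 ⇒ 22p = 10 ⇒ p = 5/11, and the value is (13)·(5/11) − 3 = 32/11.
For the receiver: with q = P(Left), equating Forehand's and Backhand's payoffs gives 12q − 2 = −10q + 7 ⇒ q = 9/22.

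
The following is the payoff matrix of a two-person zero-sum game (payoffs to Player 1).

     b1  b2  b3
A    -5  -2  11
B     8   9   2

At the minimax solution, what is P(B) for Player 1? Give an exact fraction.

Row minima: A → -5, B → 2; maximin = 2.
Column maxima: b1 → 8, b2 → 9, b3 → 11; minimax = 8.
2 ≠ 8, so there is no saddle point; optimal play is mixed.
b2 is strictly dominated by b1 (it gives Player 1 strictly more in every row), so Player 2 never plays it.
On the remaining 2×2 (A, B vs b1, b3):
Let Player 1 play A with probability p. Expected payoff against b1: (-5)p + 8(1−p) = −13p + 8; against b3: 11p + 2(1−p) = 9p + 2.
Setting these equal: −13p + 8 = 9p + 2 ⇒ −22p = -6 ⇒ p = 3/11, and the value is (-13)·(3/11) + 8 = 49/11.
For Player 2: with q = P(b1), equating A's and B's payoffs gives −16q + 11 = 6q + 2 ⇒ q = 9/22.

8/11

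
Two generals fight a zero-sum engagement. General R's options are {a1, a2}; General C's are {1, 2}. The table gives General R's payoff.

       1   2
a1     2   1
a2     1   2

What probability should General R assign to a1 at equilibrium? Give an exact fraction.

1/2

Row minima: a1 → 1, a2 → 1; maximin = 1.
Column maxima: 1 → 2, 2 → 2; minimax = 2.
1 ≠ 2, so there is no saddle point; optimal play is mixed.
Let General R play a1 with probability p. Expected payoff against 1: 2p + 1(1−p) = p + 1; against 2: 1p + 2(1−p) = −p + 2.
Setting these equal: p + 1 = −p + 2 ⇒ 2p = 1 ⇒ p = 1/2, and the value is (1)·(1/2) + 1 = 3/2.
For General C: with q = P(1), equating a1's and a2's payoffs gives q + 1 = −q + 2 ⇒ q = 1/2.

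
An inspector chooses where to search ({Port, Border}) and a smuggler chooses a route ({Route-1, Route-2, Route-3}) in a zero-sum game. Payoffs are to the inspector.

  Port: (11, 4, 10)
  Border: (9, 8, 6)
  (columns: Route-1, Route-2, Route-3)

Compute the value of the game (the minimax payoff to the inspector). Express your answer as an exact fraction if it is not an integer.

7

Row minima: Port → 4, Border → 6; maximin = 6.
Column maxima: Route-1 → 11, Route-2 → 8, Route-3 → 10; minimax = 8.
6 ≠ 8, so there is no saddle point; optimal play is mixed.
Route-1 is strictly dominated by Route-2 (it gives the inspector strictly more in every row), so the smuggler never plays it.
On the remaining 2×2 (Port, Border vs Route-2, Route-3):
Let the inspector play Port with probability p. Expected payoff against Route-2: 4p + 8(1−p) = −4p + 8; against Route-3: 10p + 6(1−p) = 4p + 6.
Setting these equal: −4p + 8 = 4p + 6 ⇒ −8p = -2 ⇒ p = 1/4, and the value is (-4)·(1/4) + 8 = 7.
For the smuggler: with q = P(Route-2), equating Port's and Border's payoffs gives −6q + 10 = 2q + 6 ⇒ q = 1/2.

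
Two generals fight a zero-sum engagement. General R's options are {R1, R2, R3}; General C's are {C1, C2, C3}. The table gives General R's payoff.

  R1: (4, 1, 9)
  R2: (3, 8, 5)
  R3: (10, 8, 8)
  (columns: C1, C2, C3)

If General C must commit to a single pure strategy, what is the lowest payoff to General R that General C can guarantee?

8

Column maxima: C1 → 10, C2 → 8, C3 → 9.
The smallest of these is 8.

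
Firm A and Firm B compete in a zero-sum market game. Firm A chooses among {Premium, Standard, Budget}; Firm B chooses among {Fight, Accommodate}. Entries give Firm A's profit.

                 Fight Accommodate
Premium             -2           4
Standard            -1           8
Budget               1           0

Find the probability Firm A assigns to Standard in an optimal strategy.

1/10

Row minima: Premium → -2, Standard → -1, Budget → 0; maximin = 0.
Column maxima: Fight → 1, Accommodate → 8; minimax = 1.
0 ≠ 1, so there is no saddle point; optimal play is mixed.
Premium is strictly dominated by Standard, so Firm A never plays it.
On the remaining 2×2 (Standard, Budget vs Fight, Accommodate):
Let Firm A play Standard with probability p. Expected payoff against Fight: (-1)p + 1(1−p) = −2p + 1; against Accommodate: 8p + 0(1−p) = 8p.
Setting these equal: −2p + 1 = 8p ⇒ −10p = -1 ⇒ p = 1/10, and the value is (-2)·(1/10) + 1 = 4/5.
For Firm B: with q = P(Fight), equating Standard's and Budget's payoffs gives −9q + 8 = q ⇒ q = 4/5.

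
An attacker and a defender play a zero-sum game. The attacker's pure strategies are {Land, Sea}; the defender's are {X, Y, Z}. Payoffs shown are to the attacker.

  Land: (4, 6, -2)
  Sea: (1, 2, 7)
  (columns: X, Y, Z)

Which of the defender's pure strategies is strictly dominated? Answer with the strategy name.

Y

X holds the attacker's payoff strictly below Y in every row: 4 < 6, 1 < 2.
So Y is strictly dominated for the defender.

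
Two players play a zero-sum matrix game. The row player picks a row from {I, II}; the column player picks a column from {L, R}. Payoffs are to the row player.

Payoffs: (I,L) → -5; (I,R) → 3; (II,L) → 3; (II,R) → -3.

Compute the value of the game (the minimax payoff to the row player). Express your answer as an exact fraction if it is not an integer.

-3/7

Row minima: I → -5, II → -3; maximin = -3.
Column maxima: L → 3, R → 3; minimax = 3.
-3 ≠ 3, so there is no saddle point; optimal play is mixed.
Let the row player play I with probability p. Expected payoff against L: (-5)p + 3(1−p) = −8p + 3; against R: 3p + (-3)(1−p) = 6p − 3.
Setting these equal: −8p + 3 = 6p − 3 ⇒ −14p = -6 ⇒ p = 3/7, and the value is (-8)·(3/7) + 3 = -3/7.
For the column player: with q = P(L), equating I's and II's payoffs gives −8q + 3 = 6q − 3 ⇒ q = 3/7.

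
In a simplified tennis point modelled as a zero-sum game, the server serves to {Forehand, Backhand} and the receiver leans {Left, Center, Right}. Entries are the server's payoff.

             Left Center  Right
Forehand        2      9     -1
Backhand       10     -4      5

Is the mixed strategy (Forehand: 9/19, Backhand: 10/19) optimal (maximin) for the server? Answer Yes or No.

Against Left this mix gives (9/19)·2 + (10/19)·10 = 118/19.
Against Center this mix gives (9/19)·9 + (10/19)·(-4) = 41/19.
Against Right this mix gives (9/19)·(-1) + (10/19)·5 = 41/19.
All of the receiver's active replies (Center, Right) yield 41/19, and no column does worse for the server. The mix makes the receiver indifferent and guarantees 41/19, so it is optimal.

Yes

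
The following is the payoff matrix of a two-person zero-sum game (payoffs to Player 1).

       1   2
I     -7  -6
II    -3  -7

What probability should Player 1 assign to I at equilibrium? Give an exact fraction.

Row minima: I → -7, II → -7; maximin = -7.
Column maxima: 1 → -3, 2 → -6; minimax = -6.
-7 ≠ -6, so there is no saddle point; optimal play is mixed.
Let Player 1 play I with probability p. Expected payoff against 1: (-7)p + (-3)(1−p) = −4p − 3; against 2: (-6)p + (-7)(1−p) = p − 7.
Setting these equal: −4p − 3 = p − 7 ⇒ −5p = -4 ⇒ p = 4/5, and the value is (-4)·(4/5) − 3 = -31/5.
For Player 2: with q = P(1), equating I's and II's payoffs gives −q − 6 = 4q − 7 ⇒ q = 1/5.

4/5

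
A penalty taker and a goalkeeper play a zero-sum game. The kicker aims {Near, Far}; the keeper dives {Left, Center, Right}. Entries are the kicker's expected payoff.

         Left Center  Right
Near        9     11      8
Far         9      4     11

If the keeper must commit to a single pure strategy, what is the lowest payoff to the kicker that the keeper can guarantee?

9

Column maxima: Left → 9, Center → 11, Right → 11.
The smallest of these is 9.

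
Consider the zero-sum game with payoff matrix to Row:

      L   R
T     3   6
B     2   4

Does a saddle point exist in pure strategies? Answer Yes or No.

Row minima: T → 3, B → 2; maximin = 3.
Column maxima: L → 3, R → 6; minimax = 3.
maximin = minimax = 3, so a saddle point exists.

Yes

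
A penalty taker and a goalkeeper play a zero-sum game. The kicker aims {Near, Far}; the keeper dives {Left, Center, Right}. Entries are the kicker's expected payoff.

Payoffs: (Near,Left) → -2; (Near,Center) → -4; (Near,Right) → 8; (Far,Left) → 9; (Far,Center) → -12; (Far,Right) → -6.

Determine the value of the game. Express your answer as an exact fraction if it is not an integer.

-4

Row minima: Near → -4, Far → -12; maximin = -4.
Column maxima: Left → 9, Center → -4, Right → 8; minimax = -4.
Since maximin = minimax = -4, there is a saddle point and the value is -4.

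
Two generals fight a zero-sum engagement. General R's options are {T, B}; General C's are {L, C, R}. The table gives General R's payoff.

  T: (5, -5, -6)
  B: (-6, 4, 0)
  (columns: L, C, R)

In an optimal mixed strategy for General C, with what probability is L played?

Row minima: T → -6, B → -6; maximin = -6.
Column maxima: L → 5, C → 4, R → 0; minimax = 0.
-6 ≠ 0, so there is no saddle point; optimal play is mixed.
C is strictly dominated by R (it gives General R strictly more in every row), so General C never plays it.
On the remaining 2×2 (T, B vs L, R):
Let General R play T with probability p. Expected payoff against L: 5p + (-6)(1−p) = 11p − 6; against R: (-6)p + 0(1−p) = −6p.
Setting these equal: 11p − 6 = −6p ⇒ 17p = 6 ⇒ p = 6/17, and the value is (11)·(6/17) − 6 = -36/17.
For General C: with q = P(L), equating T's and B's payoffs gives 11q − 6 = −6q ⇒ q = 6/17.

6/17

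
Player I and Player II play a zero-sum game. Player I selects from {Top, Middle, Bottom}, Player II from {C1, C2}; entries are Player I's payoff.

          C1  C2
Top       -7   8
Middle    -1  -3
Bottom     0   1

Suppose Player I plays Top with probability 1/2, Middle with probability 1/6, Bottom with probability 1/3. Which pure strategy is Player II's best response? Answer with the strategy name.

If Player II plays C1, Player I's expected payoff is (1/2)·(-7) + (1/6)·(-1) + (1/3)·0 = -11/3.
If Player II plays C2, Player I's expected payoff is (1/2)·8 + (1/6)·(-3) + (1/3)·1 = 23/6.
Player II minimizes Player I's payoff; the smallest is -11/3, so the best response is C1.

C1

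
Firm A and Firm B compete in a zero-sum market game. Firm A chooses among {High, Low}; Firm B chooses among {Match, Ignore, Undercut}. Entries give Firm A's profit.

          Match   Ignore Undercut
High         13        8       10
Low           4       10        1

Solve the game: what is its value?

92/11

Row minima: High → 8, Low → 1; maximin = 8.
Column maxima: Match → 13, Ignore → 10, Undercut → 10; minimax = 10.
8 ≠ 10, so there is no saddle point; optimal play is mixed.
Match is strictly dominated by Undercut (it gives Firm A strictly more in every row), so Firm B never plays it.
On the remaining 2×2 (High, Low vs Ignore, Undercut):
Let Firm A play High with probability p. Expected payoff against Ignore: 8p + 10(1−p) = −2p + 10; against Undercut: 10p + 1(1−p) = 9p + 1.
Setting these equal: −2p + 10 = 9p + 1 ⇒ −11p = -9 ⇒ p = 9/11, and the value is (-2)·(9/11) + 10 = 92/11.
For Firm B: with q = P(Ignore), equating High's and Low's payoffs gives −2q + 10 = 9q + 1 ⇒ q = 9/11.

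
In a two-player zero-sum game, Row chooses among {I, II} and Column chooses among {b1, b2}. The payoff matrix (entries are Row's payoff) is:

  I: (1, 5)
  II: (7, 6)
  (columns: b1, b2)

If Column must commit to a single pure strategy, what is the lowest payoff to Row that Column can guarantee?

6

Column maxima: b1 → 7, b2 → 6.
The smallest of these is 6.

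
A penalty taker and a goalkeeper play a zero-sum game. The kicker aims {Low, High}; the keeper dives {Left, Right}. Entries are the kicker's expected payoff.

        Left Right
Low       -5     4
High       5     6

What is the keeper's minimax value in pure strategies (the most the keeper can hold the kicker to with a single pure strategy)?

5

Column maxima: Left → 5, Right → 6.
The smallest of these is 5.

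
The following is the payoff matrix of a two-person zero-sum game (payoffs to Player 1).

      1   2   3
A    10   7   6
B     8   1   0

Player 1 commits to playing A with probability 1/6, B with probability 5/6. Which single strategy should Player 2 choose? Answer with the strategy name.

3

If Player 2 plays 1, Player 1's expected payoff is (1/6)·10 + (5/6)·8 = 25/3.
If Player 2 plays 2, Player 1's expected payoff is (1/6)·7 + (5/6)·1 = 2.
If Player 2 plays 3, Player 1's expected payoff is (1/6)·6 + (5/6)·0 = 1.
Player 2 minimizes Player 1's payoff; the smallest is 1, so the best response is 3.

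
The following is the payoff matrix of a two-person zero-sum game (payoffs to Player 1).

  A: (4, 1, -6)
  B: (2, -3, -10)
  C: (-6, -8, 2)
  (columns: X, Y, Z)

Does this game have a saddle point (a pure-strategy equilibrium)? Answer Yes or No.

No

Row minima: A → -6, B → -10, C → -8; maximin = -6.
Column maxima: X → 4, Y → 1, Z → 2; minimax = 1.
-6 ≠ 1, so no pure-strategy equilibrium exists.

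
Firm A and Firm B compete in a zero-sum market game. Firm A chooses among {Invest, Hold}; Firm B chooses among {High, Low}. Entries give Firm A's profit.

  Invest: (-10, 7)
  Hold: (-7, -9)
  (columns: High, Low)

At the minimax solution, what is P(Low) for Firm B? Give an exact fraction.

3/19

Row minima: Invest → -10, Hold → -9; maximin = -9.
Column maxima: High → -7, Low → 7; minimax = -7.
-9 ≠ -7, so there is no saddle point; optimal play is mixed.
Let Firm A play Invest with probability p. Expected payoff against High: (-10)p + (-7)(1−p) = −3p − 7; against Low: 7p + (-9)(1−p) = 16p − 9.
Setting these equal: −3p − 7 = 16p − 9 ⇒ −19p = -2 ⇒ p = 2/19, and the value is (-3)·(2/19) − 7 = -139/19.
For Firm B: with q = P(High), equating Invest's and Hold's payoffs gives −17q + 7 = 2q − 9 ⇒ q = 16/19.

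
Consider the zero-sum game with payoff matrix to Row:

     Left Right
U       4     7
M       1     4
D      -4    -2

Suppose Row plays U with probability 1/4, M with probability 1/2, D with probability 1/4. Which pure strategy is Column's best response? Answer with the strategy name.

Left

If Column plays Left, Row's expected payoff is (1/4)·4 + (1/2)·1 + (1/4)·(-4) = 1/2.
If Column plays Right, Row's expected payoff is (1/4)·7 + (1/2)·4 + (1/4)·(-2) = 13/4.
Column minimizes Row's payoff; the smallest is 1/2, so the best response is Left.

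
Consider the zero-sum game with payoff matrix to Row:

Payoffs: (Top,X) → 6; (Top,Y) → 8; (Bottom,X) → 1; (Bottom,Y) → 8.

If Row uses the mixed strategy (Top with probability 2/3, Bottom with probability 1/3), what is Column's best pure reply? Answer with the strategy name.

X

If Column plays X, Row's expected payoff is (2/3)·6 + (1/3)·1 = 13/3.
If Column plays Y, Row's expected payoff is (2/3)·8 + (1/3)·8 = 8.
Column minimizes Row's payoff; the smallest is 13/3, so the best response is X.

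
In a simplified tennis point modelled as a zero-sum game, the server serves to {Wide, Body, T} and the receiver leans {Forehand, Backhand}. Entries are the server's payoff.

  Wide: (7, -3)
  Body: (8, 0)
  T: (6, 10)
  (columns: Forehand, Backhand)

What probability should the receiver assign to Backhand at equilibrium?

Row minima: Wide → -3, Body → 0, T → 6; maximin = 6.
Column maxima: Forehand → 8, Backhand → 10; minimax = 8.
6 ≠ 8, so there is no saddle point; optimal play is mixed.
Wide is strictly dominated by Body, so the server never plays it.
On the remaining 2×2 (Body, T vs Forehand, Backhand):
Let the server play Body with probability p. Expected payoff against Forehand: 8p + 6(1−p) = 2p + 6; against Backhand: 0p + 10(1−p) = −10p + 10.
Setting these equal: 2p + 6 = −10p + 10 ⇒ 12p = 4 ⇒ p = 1/3, and the value is (2)·(1/3) + 6 = 20/3.
For the receiver: with q = P(Forehand), equating Body's and T's payoffs gives 8q = −4q + 10 ⇒ q = 5/6.

1/6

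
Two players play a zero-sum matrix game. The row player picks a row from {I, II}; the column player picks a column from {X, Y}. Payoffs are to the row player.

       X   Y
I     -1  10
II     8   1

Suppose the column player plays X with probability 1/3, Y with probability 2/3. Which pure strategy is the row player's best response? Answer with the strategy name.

I

Expected payoff of I: (1/3)·(-1) + (2/3)·10 = 19/3.
Expected payoff of II: (1/3)·8 + (2/3)·1 = 10/3.
The largest is 19/3, so the row player's best response is I.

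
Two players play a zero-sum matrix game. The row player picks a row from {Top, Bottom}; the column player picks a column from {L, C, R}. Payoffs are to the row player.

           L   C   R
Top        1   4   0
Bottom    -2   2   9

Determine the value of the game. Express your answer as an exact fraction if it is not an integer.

3/4

Row minima: Top → 0, Bottom → -2; maximin = 0.
Column maxima: L → 1, C → 4, R → 9; minimax = 1.
0 ≠ 1, so there is no saddle point; optimal play is mixed.
C is strictly dominated by L (it gives the row player strictly more in every row), so the column player never plays it.
On the remaining 2×2 (Top, Bottom vs L, R):
Let the row player play Top with probability p. Expected payoff against L: 1p + (-2)(1−p) = 3p − 2; against R: 0p + 9(1−p) = −9p + 9.
Setting these equal: 3p − 2 = −9p + 9 ⇒ 12p = 11 ⇒ p = 11/12, and the value is (3)·(11/12) − 2 = 3/4.
For the column player: with q = P(L), equating Top's and Bottom's payoffs gives q = −11q + 9 ⇒ q = 3/4.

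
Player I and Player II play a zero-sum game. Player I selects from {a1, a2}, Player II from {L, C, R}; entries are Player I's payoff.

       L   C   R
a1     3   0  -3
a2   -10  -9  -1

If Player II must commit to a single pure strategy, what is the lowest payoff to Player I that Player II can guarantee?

-1

Column maxima: L → 3, C → 0, R → -1.
The smallest of these is -1.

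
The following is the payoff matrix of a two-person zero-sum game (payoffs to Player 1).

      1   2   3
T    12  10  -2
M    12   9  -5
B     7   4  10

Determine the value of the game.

6

Row minima: T → -2, M → -5, B → 4; maximin = 4.
Column maxima: 1 → 12, 2 → 10, 3 → 10; minimax = 10.
4 ≠ 10, so there is no saddle point; optimal play is mixed.
1 is strictly dominated by 2 (it gives Player 1 strictly more in every row), so Player 2 never plays it.
With 1 eliminated, M is strictly dominated by T (T gives Player 1 strictly more in every remaining column), so Player 1 never plays it.
On the remaining 2×2 (T, B vs 2, 3):
Let Player 1 play T with probability p. Expected payoff against 2: 10p + 4(1−p) = 6p + 4; against 3: (-2)p + 10(1−p) = −12p + 10.
Setting these equal: 6p + 4 = −12p + 10 ⇒ 18p = 6 ⇒ p = 1/3, and the value is (6)·(1/3) + 4 = 6.
For Player 2: with q = P(2), equating T's and B's payoffs gives 12q − 2 = −6q + 10 ⇒ q = 2/3.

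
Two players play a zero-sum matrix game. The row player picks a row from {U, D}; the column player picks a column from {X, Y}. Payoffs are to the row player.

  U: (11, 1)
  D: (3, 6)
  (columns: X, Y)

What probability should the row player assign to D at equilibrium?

10/13

Row minima: U → 1, D → 3; maximin = 3.
Column maxima: X → 11, Y → 6; minimax = 6.
3 ≠ 6, so there is no saddle point; optimal play is mixed.
Let the row player play U with probability p. Expected payoff against X: 11p + 3(1−p) = 8p + 3; against Y: 1p + 6(1−p) = −5p + 6.
Setting these equal: 8p + 3 = −5p + 6 ⇒ 13p = 3 ⇒ p = 3/13, and the value is (8)·(3/13) + 3 = 63/13.
For the column player: with q = P(X), equating U's and D's payoffs gives 10q + 1 = −3q + 6 ⇒ q = 5/13.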